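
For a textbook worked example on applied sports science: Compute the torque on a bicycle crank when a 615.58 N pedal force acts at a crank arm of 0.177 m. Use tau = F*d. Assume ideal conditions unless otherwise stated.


tau = F * d
tau = 615.58 * 0.177
tau = 108.9577 N*m

108.9577 N*m


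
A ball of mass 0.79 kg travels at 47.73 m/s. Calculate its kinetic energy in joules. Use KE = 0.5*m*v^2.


KE = 0.5 * m * v^2
KE = 0.5 * 0.79 * 47.73^2
KE = 0.5 * 0.79 * 2278.1529 = 899.8704 J

899.8704 J


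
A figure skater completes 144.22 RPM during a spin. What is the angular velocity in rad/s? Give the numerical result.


omega = RPM * 2 * pi / 60
omega = 144.22 * 2 * 3.14159 / 60
omega = 906.161 / 60 = 15.1027 rad/s

15.1027 rad/s


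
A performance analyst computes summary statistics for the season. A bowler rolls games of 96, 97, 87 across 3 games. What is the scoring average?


Average = sum / n
Sum = 280
Average = 280 / 3 = 93.3333

93.3333


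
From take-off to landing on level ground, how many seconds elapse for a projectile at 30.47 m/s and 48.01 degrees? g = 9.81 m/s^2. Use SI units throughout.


T = 2*v*sin(theta)/g
sin(theta) = sin(48.01 deg) = 0.7433
T = 2*30.47*0.7433 / 9.81
T = 45.2944 / 9.81 = 4.6172 s

4.6172 s


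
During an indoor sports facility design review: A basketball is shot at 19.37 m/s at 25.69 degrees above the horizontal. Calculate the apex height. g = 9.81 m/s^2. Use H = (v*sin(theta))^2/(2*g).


H = (v*sin(theta))^2 / (2*g)
vy = v*sin(theta) = 19.37 * sin(25.69 deg) = 8.3969 m/s
H = vy^2 / (2*g) = 70.5084 / (2*9.81)
H = 70.5084 / 19.62 = 3.5937 m

3.5937 m


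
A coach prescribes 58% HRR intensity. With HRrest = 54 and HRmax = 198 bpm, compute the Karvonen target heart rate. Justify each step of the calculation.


Target = HRrest + pct*(HRmax - HRrest)
Heart rate reserve = HRmax - HRrest = 198 - 54 = 144 bpm
Fraction = 58% = 0.58
Target = 54 + 0.58 * 144
Target = 54 + 83.52 = 137.52 bpm

137.52 bpm


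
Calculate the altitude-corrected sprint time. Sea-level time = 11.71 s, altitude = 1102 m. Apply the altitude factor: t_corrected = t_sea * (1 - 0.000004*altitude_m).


Correction factor = 1 - 0.000004 * 1102 = 0.995592
t_corrected = t_sea * factor = 11.71 * 0.995592
t_corrected = 11.6584 s

11.6584 s


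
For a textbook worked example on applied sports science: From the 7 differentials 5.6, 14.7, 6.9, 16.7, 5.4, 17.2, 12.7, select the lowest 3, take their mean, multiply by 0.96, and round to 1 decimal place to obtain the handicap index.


All differentials: 5.6, 14.7, 6.9, 16.7, 5.4, 17.2, 12.7
Sorted: 5.4, 5.6, 6.9, 12.7, 14.7, 16.7, 17.2
Best 3: 5.4, 5.6, 6.9
Average of best = 17.9 / 3 = 5.9667
Raw index = 5.9667 * 0.96 = 5.728
Handicap index = round(5.728, 1) = 5.7

5.7


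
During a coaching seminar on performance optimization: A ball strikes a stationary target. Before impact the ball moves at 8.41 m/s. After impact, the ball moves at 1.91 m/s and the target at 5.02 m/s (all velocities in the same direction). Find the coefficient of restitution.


e = (v2_after - v1_after) / (v1_before - v2_before)
Numerator = 5.02 - 1.91 = 3.11
Denominator = 8.41 - 0 = 8.41
e = 3.11 / 8.41 = 0.3698

0.3698


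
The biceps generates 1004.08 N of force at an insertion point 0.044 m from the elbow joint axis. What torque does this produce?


tau = F * d
tau = 1004.08 * 0.044
tau = 44.1795 N*m

44.1795 N*m


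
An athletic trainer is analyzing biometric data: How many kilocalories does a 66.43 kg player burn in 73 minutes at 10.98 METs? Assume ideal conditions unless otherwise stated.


kcal = MET * mass * time_hr
Convert time: 73 min = 1.2167 hr
kcal = 10.98 * 66.43 * 1.2167
kcal = 887.4384 kcal

887.4384 kcal


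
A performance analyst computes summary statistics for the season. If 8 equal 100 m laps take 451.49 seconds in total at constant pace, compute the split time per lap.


Split time = total_time / n_laps = 451.49 / 8
Split time = 56.4363 s per lap

56.4363 s


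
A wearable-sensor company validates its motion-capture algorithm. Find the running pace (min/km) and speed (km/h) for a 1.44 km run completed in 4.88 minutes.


Pace = time / distance = 4.88 min / 1.44 km = 3.3889 min/km
Speed = distance / time_in_hours = 1.44 / 0.0813 hr
Speed = 17.7049 km/h

3.3889 min/km, 17.7049 km/h


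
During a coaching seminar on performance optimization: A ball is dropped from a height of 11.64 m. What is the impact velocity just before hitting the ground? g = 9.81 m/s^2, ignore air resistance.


v = sqrt(2 * g * h)
v = sqrt(2 * 9.81 * 11.64)
v = sqrt(228.3768) = 15.1121 m/s

15.1121 m/s


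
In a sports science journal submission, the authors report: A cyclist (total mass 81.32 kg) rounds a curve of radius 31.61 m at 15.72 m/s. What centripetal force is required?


Fc = m * v^2 / r
v^2 = 15.72^2 = 247.1184
Fc = 81.32 * 247.1184 / 31.61
Fc = 20095.6683 / 31.61 = 635.7377 N

635.7377 N


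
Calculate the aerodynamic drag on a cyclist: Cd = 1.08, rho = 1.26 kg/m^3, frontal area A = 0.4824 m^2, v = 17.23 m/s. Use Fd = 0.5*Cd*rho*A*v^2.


Fd = 0.5 * Cd * rho * A * v^2
Fd = 0.5 * 1.08 * 1.26 * 0.4824 * 17.23^2
v^2 = 296.8729
Fd = 0.5 * 1.08 * 1.26 * 0.4824 * 296.8729 = 97.4411 N

97.4411 N


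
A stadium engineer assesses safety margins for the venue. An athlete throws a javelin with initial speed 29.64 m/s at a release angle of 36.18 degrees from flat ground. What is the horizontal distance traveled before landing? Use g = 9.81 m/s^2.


R = v^2 * sin(2*theta) / g
Convert angle to radians: theta = 36.18 deg = 0.6315 rad
sin(2*theta) = sin(1.2629) = 0.953
R = 29.64^2 * 0.953 / 9.81
R = 878.5296 * 0.953 / 9.81 = 85.3436 m

85.3436 m


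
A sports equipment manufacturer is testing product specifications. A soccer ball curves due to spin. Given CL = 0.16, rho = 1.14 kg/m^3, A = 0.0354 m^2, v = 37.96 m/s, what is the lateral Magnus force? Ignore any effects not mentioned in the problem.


FM = 0.5 * CL * rho * A * v^2
FM = 0.5 * 0.16 * 1.14 * 0.0354 * 37.96^2
v^2 = 1440.9616
FM = 0.5 * 0.16 * 1.14 * 0.0354 * 1440.9616 = 4.6521 N

4.6521 N


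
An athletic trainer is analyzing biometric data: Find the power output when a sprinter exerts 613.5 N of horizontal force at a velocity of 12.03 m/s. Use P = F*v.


P = F * v
P = 613.5 * 12.03
P = 7380.405 W

7380.405 W


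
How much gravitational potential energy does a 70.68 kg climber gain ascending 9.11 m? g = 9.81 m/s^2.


PE = m * g * h
PE = 70.68 * 9.81 * 9.11
PE = 693.3708 * 9.11 = 6316.608 J

6316.608 J


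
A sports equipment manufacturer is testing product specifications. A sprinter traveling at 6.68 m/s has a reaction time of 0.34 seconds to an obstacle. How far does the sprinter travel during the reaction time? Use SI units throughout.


d = v * t
d = 6.68 * 0.34
d = 2.2712 m

2.2712 m


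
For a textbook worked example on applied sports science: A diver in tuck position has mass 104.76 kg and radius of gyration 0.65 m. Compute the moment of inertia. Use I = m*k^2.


I = m * k^2
I = 104.76 * 0.65^2
I = 104.76 * 0.4225 = 44.2611 kg*m^2

44.2611 kg*m^2


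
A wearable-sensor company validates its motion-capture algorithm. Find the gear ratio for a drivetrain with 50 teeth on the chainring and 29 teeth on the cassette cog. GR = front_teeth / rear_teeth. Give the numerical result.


GR = front_teeth / rear_teeth
GR = 50 / 29
GR = 1.7241

1.7241


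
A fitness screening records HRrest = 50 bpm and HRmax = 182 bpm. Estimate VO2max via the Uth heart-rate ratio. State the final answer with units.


VO2max = 15.3 * HRmax / HRrest
VO2max = 15.3 * 182 / 50
VO2max = 2784.6 / 50 = 55.692 mL/kg/min

55.692 mL/kg/min


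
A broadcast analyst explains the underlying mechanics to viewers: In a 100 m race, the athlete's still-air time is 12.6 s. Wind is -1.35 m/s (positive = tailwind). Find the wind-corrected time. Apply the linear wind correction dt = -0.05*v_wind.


dt = -0.05 * v_wind = -0.05 * -1.35 = 0.0675 s
t_corrected = t_still + dt = 12.6 + (0.0675)
t_corrected = 12.6675 s

12.6675 s


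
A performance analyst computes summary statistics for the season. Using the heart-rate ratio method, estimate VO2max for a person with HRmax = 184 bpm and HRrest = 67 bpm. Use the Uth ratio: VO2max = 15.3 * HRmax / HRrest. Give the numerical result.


VO2max = 15.3 * HRmax / HRrest
VO2max = 15.3 * 184 / 67
VO2max = 2815.2 / 67 = 42.0179 mL/kg/min

42.0179 mL/kg/min


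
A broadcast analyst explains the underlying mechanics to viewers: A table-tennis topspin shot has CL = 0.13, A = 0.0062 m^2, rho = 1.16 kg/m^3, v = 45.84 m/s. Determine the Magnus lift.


FM = 0.5 * CL * rho * A * v^2
FM = 0.5 * 0.13 * 1.16 * 0.0062 * 45.84^2
v^2 = 2101.3056
FM = 0.5 * 0.13 * 1.16 * 0.0062 * 2101.3056 = 0.9823 N

0.9823 N


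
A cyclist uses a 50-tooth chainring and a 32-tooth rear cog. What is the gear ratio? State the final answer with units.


GR = front_teeth / rear_teeth
GR = 50 / 32
GR = 1.5625

1.5625


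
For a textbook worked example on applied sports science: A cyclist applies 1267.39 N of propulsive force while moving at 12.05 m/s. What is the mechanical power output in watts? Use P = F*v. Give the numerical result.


P = F * v
P = 1267.39 * 12.05
P = 15272.0495 W

15272.0495 W


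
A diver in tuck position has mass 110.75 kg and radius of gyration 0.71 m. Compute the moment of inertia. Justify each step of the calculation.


I = m * k^2
I = 110.75 * 0.71^2
I = 110.75 * 0.5041 = 55.8291 kg*m^2

55.8291 kg*m^2


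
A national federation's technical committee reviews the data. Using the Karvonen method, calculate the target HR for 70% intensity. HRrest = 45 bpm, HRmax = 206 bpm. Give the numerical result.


Target = HRrest + pct*(HRmax - HRrest)
Heart rate reserve = HRmax - HRrest = 206 - 45 = 161 bpm
Fraction = 70% = 0.7
Target = 45 + 0.7 * 161
Target = 45 + 112.7 = 157.7 bpm

157.7 bpm


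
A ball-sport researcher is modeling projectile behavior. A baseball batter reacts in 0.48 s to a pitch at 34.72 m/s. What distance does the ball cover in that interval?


d = v * t
d = 34.72 * 0.48
d = 16.6656 m

16.6656 m


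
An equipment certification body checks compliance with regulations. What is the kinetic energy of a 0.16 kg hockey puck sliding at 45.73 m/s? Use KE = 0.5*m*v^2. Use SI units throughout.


KE = 0.5 * m * v^2
KE = 0.5 * 0.16 * 45.73^2
KE = 0.5 * 0.16 * 2091.2329 = 167.2986 J

167.2986 J


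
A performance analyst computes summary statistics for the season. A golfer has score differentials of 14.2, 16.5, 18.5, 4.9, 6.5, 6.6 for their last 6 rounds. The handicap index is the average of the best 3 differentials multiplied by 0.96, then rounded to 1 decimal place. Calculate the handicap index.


All differentials: 14.2, 16.5, 18.5, 4.9, 6.5, 6.6
Sorted: 4.9, 6.5, 6.6, 14.2, 16.5, 18.5
Best 3: 4.9, 6.5, 6.6
Average of best = 18 / 3 = 6
Raw index = 6 * 0.96 = 5.76
Handicap index = round(5.76, 1) = 5.8

5.8


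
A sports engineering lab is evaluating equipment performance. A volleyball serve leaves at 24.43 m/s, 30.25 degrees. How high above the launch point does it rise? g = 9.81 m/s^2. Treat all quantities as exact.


H = (v*sin(theta))^2 / (2*g)
vy = v*sin(theta) = 24.43 * sin(30.25 deg) = 12.3072 m/s
H = vy^2 / (2*g) = 151.4671 / (2*9.81)
H = 151.4671 / 19.62 = 7.72 m

7.72 m


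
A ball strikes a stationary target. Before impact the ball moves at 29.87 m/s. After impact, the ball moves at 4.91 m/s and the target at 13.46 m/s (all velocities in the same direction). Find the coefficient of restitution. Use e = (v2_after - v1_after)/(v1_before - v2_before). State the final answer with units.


e = (v2_after - v1_after) / (v1_before - v2_before)
Numerator = 13.46 - 4.91 = 8.55
Denominator = 29.87 - 0 = 29.87
e = 8.55 / 29.87 = 0.2862

0.2862


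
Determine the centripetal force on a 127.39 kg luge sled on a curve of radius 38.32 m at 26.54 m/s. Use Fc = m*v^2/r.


Fc = m * v^2 / r
v^2 = 26.54^2 = 704.3716
Fc = 127.39 * 704.3716 / 38.32
Fc = 89729.8981 / 38.32 = 2341.5944 N

2341.5944 N


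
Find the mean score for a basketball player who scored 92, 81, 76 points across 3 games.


Average = sum / n
Sum = 249
Average = 249 / 3 = 83

83


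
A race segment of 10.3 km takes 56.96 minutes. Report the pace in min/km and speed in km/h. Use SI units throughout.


Pace = time / distance = 56.96 min / 10.3 km = 5.5301 min/km
Speed = distance / time_in_hours = 10.3 / 0.9493 hr
Speed = 10.8497 km/h

5.5301 min/km, 10.8497 km/h


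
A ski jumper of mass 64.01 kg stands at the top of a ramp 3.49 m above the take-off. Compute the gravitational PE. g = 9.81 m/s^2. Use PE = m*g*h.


PE = m * g * h
PE = 64.01 * 9.81 * 3.49
PE = 627.9381 * 3.49 = 2191.504 J

2191.504 J


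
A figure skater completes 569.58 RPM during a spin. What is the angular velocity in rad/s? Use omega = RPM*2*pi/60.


omega = RPM * 2 * pi / 60
omega = 569.58 * 2 * 3.14159 / 60
omega = 3578.7767 / 60 = 59.6463 rad/s

59.6463 rad/s


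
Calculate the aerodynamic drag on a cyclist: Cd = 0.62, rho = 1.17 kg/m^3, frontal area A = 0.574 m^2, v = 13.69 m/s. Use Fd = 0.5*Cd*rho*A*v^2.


Fd = 0.5 * Cd * rho * A * v^2
Fd = 0.5 * 0.62 * 1.17 * 0.574 * 13.69^2
v^2 = 187.4161
Fd = 0.5 * 0.62 * 1.17 * 0.574 * 187.4161 = 39.0181 N

39.0181 N


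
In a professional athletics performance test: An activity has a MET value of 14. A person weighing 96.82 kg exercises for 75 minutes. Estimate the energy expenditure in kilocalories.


kcal = MET * mass * time_hr
Convert time: 75 min = 1.25 hr
kcal = 14 * 96.82 * 1.25
kcal = 1694.35 kcal

1694.35 kcal


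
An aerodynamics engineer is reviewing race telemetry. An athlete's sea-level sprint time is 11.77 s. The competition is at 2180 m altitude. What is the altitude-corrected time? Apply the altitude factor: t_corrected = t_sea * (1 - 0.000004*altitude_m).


Correction factor = 1 - 0.000004 * 2180 = 0.99128
t_corrected = t_sea * factor = 11.77 * 0.99128
t_corrected = 11.6674 s

11.6674 s


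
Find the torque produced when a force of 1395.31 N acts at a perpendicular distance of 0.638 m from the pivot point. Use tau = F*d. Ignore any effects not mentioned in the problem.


tau = F * d
tau = 1395.31 * 0.638
tau = 890.2078 N*m

890.2078 N*m


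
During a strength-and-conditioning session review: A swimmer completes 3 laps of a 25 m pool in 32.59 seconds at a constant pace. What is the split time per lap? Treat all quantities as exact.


Split time = total_time / n_laps = 32.59 / 3
Split time = 10.8633 s per lap

10.8633 s


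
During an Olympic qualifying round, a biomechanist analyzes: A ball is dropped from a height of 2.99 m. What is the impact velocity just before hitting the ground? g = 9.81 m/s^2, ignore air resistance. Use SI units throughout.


v = sqrt(2 * g * h)
v = sqrt(2 * 9.81 * 2.99)
v = sqrt(58.6638) = 7.6592 m/s

7.6592 m/s


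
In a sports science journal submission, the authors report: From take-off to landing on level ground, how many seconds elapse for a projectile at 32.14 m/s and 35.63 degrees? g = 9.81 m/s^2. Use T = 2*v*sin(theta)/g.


T = 2*v*sin(theta)/g
sin(theta) = sin(35.63 deg) = 0.5825
T = 2*32.14*0.5825 / 9.81
T = 37.4462 / 9.81 = 3.8171 s

3.8171 s


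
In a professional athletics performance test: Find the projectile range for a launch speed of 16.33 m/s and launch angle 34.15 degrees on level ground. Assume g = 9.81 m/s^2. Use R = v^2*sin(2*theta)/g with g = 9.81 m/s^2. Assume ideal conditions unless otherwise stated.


R = v^2 * sin(2*theta) / g
Convert angle to radians: theta = 34.15 deg = 0.596 rad
sin(2*theta) = sin(1.1921) = 0.9291
R = 16.33^2 * 0.9291 / 9.81
R = 266.6689 * 0.9291 / 9.81 = 25.257 m

25.257 m


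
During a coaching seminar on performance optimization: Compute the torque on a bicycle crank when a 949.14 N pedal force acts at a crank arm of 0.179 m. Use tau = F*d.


tau = F * d
tau = 949.14 * 0.179
tau = 169.8961 N*m

169.8961 N*m


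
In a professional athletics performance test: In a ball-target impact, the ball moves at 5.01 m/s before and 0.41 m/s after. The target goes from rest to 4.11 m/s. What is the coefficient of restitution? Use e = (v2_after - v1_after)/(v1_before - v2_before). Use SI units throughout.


e = (v2_after - v1_after) / (v1_before - v2_before)
Numerator = 4.11 - 0.41 = 3.7
Denominator = 5.01 - 0 = 5.01
e = 3.7 / 5.01 = 0.7385

0.7385


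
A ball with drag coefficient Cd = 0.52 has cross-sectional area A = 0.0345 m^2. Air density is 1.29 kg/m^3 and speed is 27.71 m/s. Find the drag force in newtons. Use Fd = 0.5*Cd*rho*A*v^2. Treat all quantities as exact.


Fd = 0.5 * Cd * rho * A * v^2
Fd = 0.5 * 0.52 * 1.29 * 0.0345 * 27.71^2
v^2 = 767.8441
Fd = 0.5 * 0.52 * 1.29 * 0.0345 * 767.8441 = 8.885 N

8.885 N


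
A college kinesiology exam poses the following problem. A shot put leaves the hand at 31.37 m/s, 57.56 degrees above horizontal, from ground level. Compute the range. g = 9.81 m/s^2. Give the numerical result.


R = v^2 * sin(2*theta) / g
Convert angle to radians: theta = 57.56 deg = 1.0046 rad
sin(2*theta) = sin(2.0092) = 0.9054
R = 31.37^2 * 0.9054 / 9.81
R = 984.0769 * 0.9054 / 9.81 = 90.8261 m

90.8261 m


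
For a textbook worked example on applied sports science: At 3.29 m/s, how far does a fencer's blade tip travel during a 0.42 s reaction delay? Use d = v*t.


d = v * t
d = 3.29 * 0.42
d = 1.3818 m

1.3818 m


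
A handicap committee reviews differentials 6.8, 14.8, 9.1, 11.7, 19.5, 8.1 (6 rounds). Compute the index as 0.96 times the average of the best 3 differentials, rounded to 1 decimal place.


All differentials: 6.8, 14.8, 9.1, 11.7, 19.5, 8.1
Sorted: 6.8, 8.1, 9.1, 11.7, 14.8, 19.5
Best 3: 6.8, 8.1, 9.1
Average of best = 24 / 3 = 8
Raw index = 8 * 0.96 = 7.68
Handicap index = round(7.68, 1) = 7.7

7.7


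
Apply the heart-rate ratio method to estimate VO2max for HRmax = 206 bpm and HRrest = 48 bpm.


VO2max = 15.3 * HRmax / HRrest
VO2max = 15.3 * 206 / 48
VO2max = 3151.8 / 48 = 65.6625 mL/kg/min

65.6625 mL/kg/min


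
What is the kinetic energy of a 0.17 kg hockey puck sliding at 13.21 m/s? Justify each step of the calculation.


KE = 0.5 * m * v^2
KE = 0.5 * 0.17 * 13.21^2
KE = 0.5 * 0.17 * 174.5041 = 14.8328 J

14.8328 J


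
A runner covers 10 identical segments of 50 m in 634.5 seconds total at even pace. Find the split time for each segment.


Split time = total_time / n_laps = 634.5 / 10
Split time = 63.45 s per lap

63.45 s


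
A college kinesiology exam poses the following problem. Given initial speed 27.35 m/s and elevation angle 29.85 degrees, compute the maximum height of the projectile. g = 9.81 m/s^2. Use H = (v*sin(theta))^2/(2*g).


H = (v*sin(theta))^2 / (2*g)
vy = v*sin(theta) = 27.35 * sin(29.85 deg) = 13.6129 m/s
H = vy^2 / (2*g) = 185.3122 / (2*9.81)
H = 185.3122 / 19.62 = 9.4451 m

9.4451 m


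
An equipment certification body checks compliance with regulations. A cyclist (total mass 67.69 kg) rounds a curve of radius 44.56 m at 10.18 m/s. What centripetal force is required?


Fc = m * v^2 / r
v^2 = 10.18^2 = 103.6324
Fc = 67.69 * 103.6324 / 44.56
Fc = 7014.8772 / 44.56 = 157.4254 N

157.4254 N


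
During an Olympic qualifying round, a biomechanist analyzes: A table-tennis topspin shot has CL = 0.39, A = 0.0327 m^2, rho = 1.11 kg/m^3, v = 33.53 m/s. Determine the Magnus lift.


FM = 0.5 * CL * rho * A * v^2
FM = 0.5 * 0.39 * 1.11 * 0.0327 * 33.53^2
v^2 = 1124.2609
FM = 0.5 * 0.39 * 1.11 * 0.0327 * 1124.2609 = 7.9574 N

7.9574 N


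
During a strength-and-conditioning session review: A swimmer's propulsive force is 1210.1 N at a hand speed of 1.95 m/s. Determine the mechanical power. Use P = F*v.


P = F * v
P = 1210.1 * 1.95
P = 2359.695 W

2359.695 W


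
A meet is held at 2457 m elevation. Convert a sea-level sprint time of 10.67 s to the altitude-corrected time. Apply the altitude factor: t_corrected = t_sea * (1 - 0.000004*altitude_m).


Correction factor = 1 - 0.000004 * 2457 = 0.990172
t_corrected = t_sea * factor = 10.67 * 0.990172
t_corrected = 10.5651 s

10.5651 s


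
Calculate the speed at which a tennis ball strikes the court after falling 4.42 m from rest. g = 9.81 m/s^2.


v = sqrt(2 * g * h)
v = sqrt(2 * 9.81 * 4.42)
v = sqrt(86.7204) = 9.3124 m/s

9.3124 m/s


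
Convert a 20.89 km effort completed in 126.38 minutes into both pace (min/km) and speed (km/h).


Pace = time / distance = 126.38 min / 20.89 km = 6.0498 min/km
Speed = distance / time_in_hours = 20.89 / 2.1063 hr
Speed = 9.9177 km/h

6.0498 min/km, 9.9177 km/h


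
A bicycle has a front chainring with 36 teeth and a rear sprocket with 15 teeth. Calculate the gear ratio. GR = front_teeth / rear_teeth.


GR = front_teeth / rear_teeth
GR = 36 / 15
GR = 2.4

2.4


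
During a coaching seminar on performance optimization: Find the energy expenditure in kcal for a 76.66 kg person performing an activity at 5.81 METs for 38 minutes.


kcal = MET * mass * time_hr
Convert time: 38 min = 0.6333 hr
kcal = 5.81 * 76.66 * 0.6333
kcal = 282.0832 kcal

282.0832 kcal


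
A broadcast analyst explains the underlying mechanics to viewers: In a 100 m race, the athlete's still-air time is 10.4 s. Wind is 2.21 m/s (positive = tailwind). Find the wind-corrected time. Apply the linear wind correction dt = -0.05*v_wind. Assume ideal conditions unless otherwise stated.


dt = -0.05 * v_wind = -0.05 * 2.21 = -0.1105 s
t_corrected = t_still + dt = 10.4 + (-0.1105)
t_corrected = 10.2895 s

10.2895 s


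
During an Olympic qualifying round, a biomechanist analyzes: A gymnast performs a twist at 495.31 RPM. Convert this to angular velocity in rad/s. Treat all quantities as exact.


omega = RPM * 2 * pi / 60
omega = 495.31 * 2 * 3.14159 / 60
omega = 3112.1245 / 60 = 51.8687 rad/s

51.8687 rad/s


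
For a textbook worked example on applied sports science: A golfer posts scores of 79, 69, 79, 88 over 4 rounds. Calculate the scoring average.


Average = sum / n
Sum = 315
Average = 315 / 4 = 78.75

78.75


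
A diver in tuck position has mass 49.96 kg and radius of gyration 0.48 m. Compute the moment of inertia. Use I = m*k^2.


I = m * k^2
I = 49.96 * 0.48^2
I = 49.96 * 0.2304 = 11.5108 kg*m^2

11.5108 kg*m^2


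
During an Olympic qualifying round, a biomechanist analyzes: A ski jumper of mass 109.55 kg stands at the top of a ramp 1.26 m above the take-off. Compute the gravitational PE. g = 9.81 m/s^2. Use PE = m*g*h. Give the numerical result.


PE = m * g * h
PE = 109.55 * 9.81 * 1.26
PE = 1074.6855 * 1.26 = 1354.1037 J

1354.1037 J


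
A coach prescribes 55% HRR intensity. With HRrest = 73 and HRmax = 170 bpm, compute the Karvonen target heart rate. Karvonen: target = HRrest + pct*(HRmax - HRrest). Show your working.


Target = HRrest + pct*(HRmax - HRrest)
Heart rate reserve = HRmax - HRrest = 170 - 73 = 97 bpm
Fraction = 55% = 0.55
Target = 73 + 0.55 * 97
Target = 73 + 53.35 = 126.35 bpm

126.35 bpm


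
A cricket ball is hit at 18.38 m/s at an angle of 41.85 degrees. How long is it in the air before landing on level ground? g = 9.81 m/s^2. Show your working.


T = 2*v*sin(theta)/g
sin(theta) = sin(41.85 deg) = 0.6672
T = 2*18.38*0.6672 / 9.81
T = 24.5256 / 9.81 = 2.5001 s

2.5001 s


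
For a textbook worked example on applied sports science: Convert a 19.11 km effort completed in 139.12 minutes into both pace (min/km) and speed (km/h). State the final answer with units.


Pace = time / distance = 139.12 min / 19.11 km = 7.28 min/km
Speed = distance / time_in_hours = 19.11 / 2.3187 hr
Speed = 8.2418 km/h

7.28 min/km, 8.2418 km/h


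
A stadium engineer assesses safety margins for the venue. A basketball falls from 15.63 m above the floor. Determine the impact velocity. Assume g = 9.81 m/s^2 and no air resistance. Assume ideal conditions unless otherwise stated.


v = sqrt(2 * g * h)
v = sqrt(2 * 9.81 * 15.63)
v = sqrt(306.6606) = 17.5117 m/s

17.5117 m/s


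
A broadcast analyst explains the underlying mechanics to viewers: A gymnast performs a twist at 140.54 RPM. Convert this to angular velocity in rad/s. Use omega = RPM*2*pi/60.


omega = RPM * 2 * pi / 60
omega = 140.54 * 2 * 3.14159 / 60
omega = 883.0389 / 60 = 14.7173 rad/s

14.7173 rad/s


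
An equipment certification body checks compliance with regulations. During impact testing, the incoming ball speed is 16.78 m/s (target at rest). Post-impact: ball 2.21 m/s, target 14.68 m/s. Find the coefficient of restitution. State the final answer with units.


e = (v2_after - v1_after) / (v1_before - v2_before)
Numerator = 14.68 - 2.21 = 12.47
Denominator = 16.78 - 0 = 16.78
e = 12.47 / 16.78 = 0.7431

0.7431


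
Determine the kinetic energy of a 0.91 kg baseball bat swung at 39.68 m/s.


KE = 0.5 * m * v^2
KE = 0.5 * 0.91 * 39.68^2
KE = 0.5 * 0.91 * 1574.5024 = 716.3986 J

716.3986 J


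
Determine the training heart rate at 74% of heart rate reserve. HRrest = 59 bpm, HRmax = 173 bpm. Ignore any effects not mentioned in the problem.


Target = HRrest + pct*(HRmax - HRrest)
Heart rate reserve = HRmax - HRrest = 173 - 59 = 114 bpm
Fraction = 74% = 0.74
Target = 59 + 0.74 * 114
Target = 59 + 84.36 = 143.36 bpm

143.36 bpm


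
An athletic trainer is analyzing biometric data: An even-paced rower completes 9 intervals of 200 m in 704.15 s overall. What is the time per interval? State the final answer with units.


Split time = total_time / n_laps = 704.15 / 9
Split time = 78.2389 s per lap

78.2389 s


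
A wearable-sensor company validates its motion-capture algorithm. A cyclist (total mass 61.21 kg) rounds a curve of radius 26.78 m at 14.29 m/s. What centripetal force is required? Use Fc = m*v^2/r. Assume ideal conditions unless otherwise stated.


Fc = m * v^2 / r
v^2 = 14.29^2 = 204.2041
Fc = 61.21 * 204.2041 / 26.78
Fc = 12499.333 / 26.78 = 466.7413 N

466.7413 N


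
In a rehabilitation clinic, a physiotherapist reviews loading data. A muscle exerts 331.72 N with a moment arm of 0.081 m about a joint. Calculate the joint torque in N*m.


tau = F * d
tau = 331.72 * 0.081
tau = 26.8693 N*m

26.8693 N*m


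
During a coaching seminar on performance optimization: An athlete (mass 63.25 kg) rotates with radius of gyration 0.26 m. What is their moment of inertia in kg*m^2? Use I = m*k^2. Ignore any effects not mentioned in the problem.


I = m * k^2
I = 63.25 * 0.26^2
I = 63.25 * 0.0676 = 4.2757 kg*m^2

4.2757 kg*m^2


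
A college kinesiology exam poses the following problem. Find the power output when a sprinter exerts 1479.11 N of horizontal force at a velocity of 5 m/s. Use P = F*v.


P = F * v
P = 1479.11 * 5
P = 7395.55 W

7395.55 W


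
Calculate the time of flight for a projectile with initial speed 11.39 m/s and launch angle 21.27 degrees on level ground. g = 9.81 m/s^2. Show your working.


T = 2*v*sin(theta)/g
sin(theta) = sin(21.27 deg) = 0.3628
T = 2*11.39*0.3628 / 9.81
T = 8.2637 / 9.81 = 0.8424 s

0.8424 s


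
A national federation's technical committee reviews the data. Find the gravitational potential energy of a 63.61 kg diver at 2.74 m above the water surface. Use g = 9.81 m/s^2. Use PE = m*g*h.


PE = m * g * h
PE = 63.61 * 9.81 * 2.74
PE = 624.0141 * 2.74 = 1709.7986 J

1709.7986 J


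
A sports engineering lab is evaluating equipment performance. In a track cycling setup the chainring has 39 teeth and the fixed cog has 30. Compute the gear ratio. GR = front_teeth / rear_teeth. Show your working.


GR = front_teeth / rear_teeth
GR = 39 / 30
GR = 1.3

1.3


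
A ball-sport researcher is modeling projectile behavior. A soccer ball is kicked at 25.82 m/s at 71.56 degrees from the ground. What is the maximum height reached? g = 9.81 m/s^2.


H = (v*sin(theta))^2 / (2*g)
vy = v*sin(theta) = 25.82 * sin(71.56 deg) = 24.4943 m/s
H = vy^2 / (2*g) = 599.9699 / (2*9.81)
H = 599.9699 / 19.62 = 30.5795 m

30.5795 m


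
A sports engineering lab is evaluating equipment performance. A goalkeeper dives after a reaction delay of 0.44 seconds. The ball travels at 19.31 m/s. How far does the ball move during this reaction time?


d = v * t
d = 19.31 * 0.44
d = 8.4964 m

8.4964 m


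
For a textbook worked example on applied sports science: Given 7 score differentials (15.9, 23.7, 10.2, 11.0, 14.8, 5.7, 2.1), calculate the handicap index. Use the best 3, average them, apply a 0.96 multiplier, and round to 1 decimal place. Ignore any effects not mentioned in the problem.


All differentials: 15.9, 23.7, 10.2, 11.0, 14.8, 5.7, 2.1
Sorted: 2.1, 5.7, 10.2, 11.0, 14.8, 15.9, 23.7
Best 3: 2.1, 5.7, 10.2
Average of best = 18 / 3 = 6
Raw index = 6 * 0.96 = 5.76
Handicap index = round(5.76, 1) = 5.8

5.8


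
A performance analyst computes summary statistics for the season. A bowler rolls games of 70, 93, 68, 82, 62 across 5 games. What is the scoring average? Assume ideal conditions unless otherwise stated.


Average = sum / n
Sum = 375
Average = 375 / 5 = 75

75


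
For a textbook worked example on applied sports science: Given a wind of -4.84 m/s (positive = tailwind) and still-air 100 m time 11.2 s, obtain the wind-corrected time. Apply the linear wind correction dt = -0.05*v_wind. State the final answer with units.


dt = -0.05 * v_wind = -0.05 * -4.84 = 0.242 s
t_corrected = t_still + dt = 11.2 + (0.242)
t_corrected = 11.442 s

11.442 s


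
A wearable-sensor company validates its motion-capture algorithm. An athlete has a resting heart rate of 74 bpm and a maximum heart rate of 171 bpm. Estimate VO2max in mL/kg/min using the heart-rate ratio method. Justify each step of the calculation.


VO2max = 15.3 * HRmax / HRrest
VO2max = 15.3 * 171 / 74
VO2max = 2616.3 / 74 = 35.3554 mL/kg/min

35.3554 mL/kg/min


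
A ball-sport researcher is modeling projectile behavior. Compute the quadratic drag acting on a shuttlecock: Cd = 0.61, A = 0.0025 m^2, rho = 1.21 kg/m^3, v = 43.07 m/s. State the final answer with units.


Fd = 0.5 * Cd * rho * A * v^2
Fd = 0.5 * 0.61 * 1.21 * 0.0025 * 43.07^2
v^2 = 1855.0249
Fd = 0.5 * 0.61 * 1.21 * 0.0025 * 1855.0249 = 1.7115 N

1.7115 N


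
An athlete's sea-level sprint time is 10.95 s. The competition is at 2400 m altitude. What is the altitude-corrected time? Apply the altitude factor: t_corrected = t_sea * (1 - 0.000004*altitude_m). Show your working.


Correction factor = 1 - 0.000004 * 2400 = 0.9904
t_corrected = t_sea * factor = 10.95 * 0.9904
t_corrected = 10.8449 s

10.8449 s


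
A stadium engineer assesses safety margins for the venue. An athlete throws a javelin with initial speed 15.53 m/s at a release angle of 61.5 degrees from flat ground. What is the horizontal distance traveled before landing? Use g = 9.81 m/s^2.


R = v^2 * sin(2*theta) / g
Convert angle to radians: theta = 61.5 deg = 1.0734 rad
sin(2*theta) = sin(2.1468) = 0.8387
R = 15.53^2 * 0.8387 / 9.81
R = 241.1809 * 0.8387 / 9.81 = 20.6189 m

20.6189 m


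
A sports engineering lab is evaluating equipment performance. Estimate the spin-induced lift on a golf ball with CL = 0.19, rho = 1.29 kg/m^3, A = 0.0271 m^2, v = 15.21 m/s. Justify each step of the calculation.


FM = 0.5 * CL * rho * A * v^2
FM = 0.5 * 0.19 * 1.29 * 0.0271 * 15.21^2
v^2 = 231.3441
FM = 0.5 * 0.19 * 1.29 * 0.0271 * 231.3441 = 0.7683 N

0.7683 N


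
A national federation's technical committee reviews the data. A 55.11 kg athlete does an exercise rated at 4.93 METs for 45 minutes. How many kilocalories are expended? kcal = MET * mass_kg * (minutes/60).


kcal = MET * mass * time_hr
Convert time: 45 min = 0.75 hr
kcal = 4.93 * 55.11 * 0.75
kcal = 203.7692 kcal

203.7692 kcal


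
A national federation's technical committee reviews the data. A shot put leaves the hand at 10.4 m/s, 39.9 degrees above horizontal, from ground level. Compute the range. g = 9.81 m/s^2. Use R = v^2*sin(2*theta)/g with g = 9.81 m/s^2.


R = v^2 * sin(2*theta) / g
Convert angle to radians: theta = 39.9 deg = 0.6964 rad
sin(2*theta) = sin(1.3928) = 0.9842
R = 10.4^2 * 0.9842 / 9.81
R = 108.16 * 0.9842 / 9.81 = 10.8512 m

10.8512 m


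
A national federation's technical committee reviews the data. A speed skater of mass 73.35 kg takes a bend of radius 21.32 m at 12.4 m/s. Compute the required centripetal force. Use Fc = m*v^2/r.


Fc = m * v^2 / r
v^2 = 12.4^2 = 153.76
Fc = 73.35 * 153.76 / 21.32
Fc = 11278.296 / 21.32 = 529.0008 N

529.0008 N


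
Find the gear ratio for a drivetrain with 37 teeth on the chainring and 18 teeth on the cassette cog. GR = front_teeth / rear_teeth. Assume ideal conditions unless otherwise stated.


GR = front_teeth / rear_teeth
GR = 37 / 18
GR = 2.0556

2.0556


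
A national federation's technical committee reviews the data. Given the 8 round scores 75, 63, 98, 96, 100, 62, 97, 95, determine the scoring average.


Average = sum / n
Sum = 686
Average = 686 / 8 = 85.75

85.75


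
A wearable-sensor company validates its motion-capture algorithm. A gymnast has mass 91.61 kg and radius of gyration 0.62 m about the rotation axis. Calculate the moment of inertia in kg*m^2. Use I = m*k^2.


I = m * k^2
I = 91.61 * 0.62^2
I = 91.61 * 0.3844 = 35.2149 kg*m^2

35.2149 kg*m^2


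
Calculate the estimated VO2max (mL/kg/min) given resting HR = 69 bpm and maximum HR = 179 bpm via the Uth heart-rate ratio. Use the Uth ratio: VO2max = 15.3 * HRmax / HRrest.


VO2max = 15.3 * HRmax / HRrest
VO2max = 15.3 * 179 / 69
VO2max = 2738.7 / 69 = 39.6913 mL/kg/min

39.6913 mL/kg/min


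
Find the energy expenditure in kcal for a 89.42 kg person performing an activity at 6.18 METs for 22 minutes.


kcal = MET * mass * time_hr
Convert time: 22 min = 0.3667 hr
kcal = 6.18 * 89.42 * 0.3667
kcal = 202.6257 kcal

202.6257 kcal


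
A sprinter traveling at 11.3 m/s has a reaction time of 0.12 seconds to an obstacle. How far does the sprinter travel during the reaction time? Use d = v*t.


d = v * t
d = 11.3 * 0.12
d = 1.356 m

1.356 m


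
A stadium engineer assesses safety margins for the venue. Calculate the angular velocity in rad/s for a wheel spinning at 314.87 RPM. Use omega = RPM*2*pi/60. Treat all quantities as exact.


omega = RPM * 2 * pi / 60
omega = 314.87 * 2 * 3.14159 / 60
omega = 1978.3866 / 60 = 32.9731 rad/s

32.9731 rad/s


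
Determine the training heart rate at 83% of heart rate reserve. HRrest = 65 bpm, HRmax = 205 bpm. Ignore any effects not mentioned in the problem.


Target = HRrest + pct*(HRmax - HRrest)
Heart rate reserve = HRmax - HRrest = 205 - 65 = 140 bpm
Fraction = 83% = 0.83
Target = 65 + 0.83 * 140
Target = 65 + 116.2 = 181.2 bpm

181.2 bpm


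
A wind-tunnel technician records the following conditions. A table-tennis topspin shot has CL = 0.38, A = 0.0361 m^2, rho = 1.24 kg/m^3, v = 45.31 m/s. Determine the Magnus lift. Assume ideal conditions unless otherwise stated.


FM = 0.5 * CL * rho * A * v^2
FM = 0.5 * 0.38 * 1.24 * 0.0361 * 45.31^2
v^2 = 2052.9961
FM = 0.5 * 0.38 * 1.24 * 0.0361 * 2052.9961 = 17.4611 N

17.4611 N


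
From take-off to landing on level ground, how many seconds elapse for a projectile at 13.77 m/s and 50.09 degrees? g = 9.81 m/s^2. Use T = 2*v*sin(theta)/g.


T = 2*v*sin(theta)/g
sin(theta) = sin(50.09 deg) = 0.7671
T = 2*13.77*0.7671 / 9.81
T = 21.1246 / 9.81 = 2.1534 s

2.1534 s


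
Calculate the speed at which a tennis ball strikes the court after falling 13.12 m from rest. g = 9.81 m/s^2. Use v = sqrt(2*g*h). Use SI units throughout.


v = sqrt(2 * g * h)
v = sqrt(2 * 9.81 * 13.12)
v = sqrt(257.4144) = 16.0441 m/s

16.0441 m/s


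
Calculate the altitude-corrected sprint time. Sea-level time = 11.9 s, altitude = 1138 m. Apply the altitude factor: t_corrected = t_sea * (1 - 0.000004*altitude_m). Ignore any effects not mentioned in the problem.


Correction factor = 1 - 0.000004 * 1138 = 0.995448
t_corrected = t_sea * factor = 11.9 * 0.995448
t_corrected = 11.8458 s

11.8458 s


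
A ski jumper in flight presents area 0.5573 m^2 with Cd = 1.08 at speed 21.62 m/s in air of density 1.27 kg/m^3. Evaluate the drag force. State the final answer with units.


Fd = 0.5 * Cd * rho * A * v^2
Fd = 0.5 * 1.08 * 1.27 * 0.5573 * 21.62^2
v^2 = 467.4244
Fd = 0.5 * 1.08 * 1.27 * 0.5573 * 467.4244 = 178.6479 N

178.6479 N


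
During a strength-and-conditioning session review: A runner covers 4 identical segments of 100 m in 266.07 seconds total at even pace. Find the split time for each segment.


Split time = total_time / n_laps = 266.07 / 4
Split time = 66.5175 s per lap

66.5175 s


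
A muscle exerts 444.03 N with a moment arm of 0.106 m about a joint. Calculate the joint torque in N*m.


tau = F * d
tau = 444.03 * 0.106
tau = 47.0672 N*m

47.0672 N*m


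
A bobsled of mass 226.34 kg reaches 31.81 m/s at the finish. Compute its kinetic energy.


KE = 0.5 * m * v^2
KE = 0.5 * 226.34 * 31.81^2
KE = 0.5 * 226.34 * 1011.8761 = 114514.0182 J

114514.0182 J


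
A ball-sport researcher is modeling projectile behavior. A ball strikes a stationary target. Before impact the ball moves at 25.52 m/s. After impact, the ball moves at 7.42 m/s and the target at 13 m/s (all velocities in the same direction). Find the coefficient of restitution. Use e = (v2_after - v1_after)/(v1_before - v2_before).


e = (v2_after - v1_after) / (v1_before - v2_before)
Numerator = 13 - 7.42 = 5.58
Denominator = 25.52 - 0 = 25.52
e = 5.58 / 25.52 = 0.2187

0.2187


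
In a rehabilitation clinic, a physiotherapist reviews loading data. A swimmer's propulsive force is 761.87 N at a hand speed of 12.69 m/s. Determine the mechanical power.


P = F * v
P = 761.87 * 12.69
P = 9668.1303 W

9668.1303 W


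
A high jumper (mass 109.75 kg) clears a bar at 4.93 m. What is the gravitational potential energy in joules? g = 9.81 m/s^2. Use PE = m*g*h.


PE = m * g * h
PE = 109.75 * 9.81 * 4.93
PE = 1076.6475 * 4.93 = 5307.8722 J

5307.8722 J


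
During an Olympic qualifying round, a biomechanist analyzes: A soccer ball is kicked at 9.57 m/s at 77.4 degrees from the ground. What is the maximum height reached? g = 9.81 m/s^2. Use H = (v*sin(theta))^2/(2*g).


H = (v*sin(theta))^2 / (2*g)
vy = v*sin(theta) = 9.57 * sin(77.4 deg) = 9.3395 m/s
H = vy^2 / (2*g) = 87.2267 / (2*9.81)
H = 87.2267 / 19.62 = 4.4458 m

4.4458 m


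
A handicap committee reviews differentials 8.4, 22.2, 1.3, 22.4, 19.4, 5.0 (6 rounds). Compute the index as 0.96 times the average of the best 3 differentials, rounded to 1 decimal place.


All differentials: 8.4, 22.2, 1.3, 22.4, 19.4, 5.0
Sorted: 1.3, 5.0, 8.4, 19.4, 22.2, 22.4
Best 3: 1.3, 5.0, 8.4
Average of best = 14.7 / 3 = 4.9
Raw index = 4.9 * 0.96 = 4.704
Handicap index = round(4.704, 1) = 4.7

4.7


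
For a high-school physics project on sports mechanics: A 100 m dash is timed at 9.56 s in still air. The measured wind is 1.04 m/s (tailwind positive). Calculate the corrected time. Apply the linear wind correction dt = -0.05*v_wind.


dt = -0.05 * v_wind = -0.05 * 1.04 = -0.052 s
t_corrected = t_still + dt = 9.56 + (-0.052)
t_corrected = 9.508 s

9.508 s


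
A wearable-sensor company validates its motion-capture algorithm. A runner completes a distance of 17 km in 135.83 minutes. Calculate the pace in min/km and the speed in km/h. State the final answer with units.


Pace = time / distance = 135.83 min / 17 km = 7.99 min/km
Speed = distance / time_in_hours = 17 / 2.2638 hr
Speed = 7.5094 km/h

7.99 min/km, 7.5094 km/h


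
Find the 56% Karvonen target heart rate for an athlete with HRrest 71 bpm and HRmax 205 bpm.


Target = HRrest + pct*(HRmax - HRrest)
Heart rate reserve = HRmax - HRrest = 205 - 71 = 134 bpm
Fraction = 56% = 0.56
Target = 71 + 0.56 * 134
Target = 71 + 75.04 = 146.04 bpm

146.04 bpm


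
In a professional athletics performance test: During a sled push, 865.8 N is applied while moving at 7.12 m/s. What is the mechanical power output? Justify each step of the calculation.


P = F * v
P = 865.8 * 7.12
P = 6164.496 W

6164.496 W
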